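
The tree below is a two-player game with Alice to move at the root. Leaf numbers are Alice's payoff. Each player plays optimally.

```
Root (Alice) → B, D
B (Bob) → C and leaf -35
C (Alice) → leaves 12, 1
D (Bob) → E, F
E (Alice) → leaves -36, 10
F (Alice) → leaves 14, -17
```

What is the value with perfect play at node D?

E: max(-36, 10) = 10
F: max(14, -17) = 14
D: min(10, 14) = 10

10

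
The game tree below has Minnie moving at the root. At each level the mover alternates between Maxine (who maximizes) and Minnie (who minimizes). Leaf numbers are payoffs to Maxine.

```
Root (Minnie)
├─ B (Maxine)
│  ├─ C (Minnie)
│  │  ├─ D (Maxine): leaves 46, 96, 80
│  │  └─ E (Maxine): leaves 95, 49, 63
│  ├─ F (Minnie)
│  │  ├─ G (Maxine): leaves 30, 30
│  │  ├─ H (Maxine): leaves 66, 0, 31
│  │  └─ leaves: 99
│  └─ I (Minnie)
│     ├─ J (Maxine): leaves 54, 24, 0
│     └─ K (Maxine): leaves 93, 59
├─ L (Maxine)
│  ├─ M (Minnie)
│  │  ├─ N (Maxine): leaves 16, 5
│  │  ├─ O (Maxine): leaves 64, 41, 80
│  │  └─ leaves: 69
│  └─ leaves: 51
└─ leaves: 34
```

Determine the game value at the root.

D (Maxine): max(46, 96, 80) = 96
E (Maxine): max(95, 49, 63) = 95
C (Minnie): min(96, 95) = 95
G (Maxine): max(30, 30) = 30
H (Maxine): max(66, 0, 31) = 66
F (Minnie): min(30, 66, 99) = 30
J (Maxine): max(54, 24, 0) = 54
K (Maxine): max(93, 59) = 93
I (Minnie): min(54, 93) = 54
B (Maxine): max(95, 30, 54) = 95
N (Maxine): max(16, 5) = 16
O (Maxine): max(64, 41, 80) = 80
M (Minnie): min(16, 80, 69) = 16
L (Maxine): max(16, 51) = 51
Root (Minnie): min(95, 51, 34) = 34

34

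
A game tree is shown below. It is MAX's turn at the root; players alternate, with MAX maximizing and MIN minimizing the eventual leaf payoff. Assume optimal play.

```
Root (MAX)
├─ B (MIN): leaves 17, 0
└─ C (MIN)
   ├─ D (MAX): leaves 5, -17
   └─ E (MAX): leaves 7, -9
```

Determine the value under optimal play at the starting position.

5

B (MIN): min(17, 0) = 0
D (MAX): max(5, -17) = 5
E (MAX): max(7, -9) = 7
C (MIN): min(5, 7) = 5
Root (MAX): max(0, 5) = 5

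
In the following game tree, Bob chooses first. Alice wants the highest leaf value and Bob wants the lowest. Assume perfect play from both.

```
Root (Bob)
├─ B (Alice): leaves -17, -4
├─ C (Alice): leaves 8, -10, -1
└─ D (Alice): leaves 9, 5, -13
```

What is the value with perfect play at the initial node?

B (Alice): max(-17, -4) = -4
C (Alice): max(8, -10, -1) = 8
D (Alice): max(9, 5, -13) = 9
Root (Bob): min(-4, 8, 9) = -4

-4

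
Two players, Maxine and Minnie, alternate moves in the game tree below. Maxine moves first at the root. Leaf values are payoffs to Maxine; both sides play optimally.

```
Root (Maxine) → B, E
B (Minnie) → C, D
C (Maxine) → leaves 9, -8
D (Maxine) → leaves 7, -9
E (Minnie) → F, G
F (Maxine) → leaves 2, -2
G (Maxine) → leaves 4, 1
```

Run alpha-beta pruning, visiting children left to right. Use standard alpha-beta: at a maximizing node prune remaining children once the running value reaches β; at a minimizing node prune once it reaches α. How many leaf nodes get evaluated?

6

C [α=-∞,β=+∞]: v=9
D [α=-∞,β=9]: v=7
B [α=-∞,β=+∞]: v=7
F [α=7,β=+∞]: v=2
E [α=7,β=+∞]: v=2 after child 1 ≤ α → α-cutoff, skip 1
Root [α=-∞,β=+∞]: v=7
Leaves evaluated: 6 of 8.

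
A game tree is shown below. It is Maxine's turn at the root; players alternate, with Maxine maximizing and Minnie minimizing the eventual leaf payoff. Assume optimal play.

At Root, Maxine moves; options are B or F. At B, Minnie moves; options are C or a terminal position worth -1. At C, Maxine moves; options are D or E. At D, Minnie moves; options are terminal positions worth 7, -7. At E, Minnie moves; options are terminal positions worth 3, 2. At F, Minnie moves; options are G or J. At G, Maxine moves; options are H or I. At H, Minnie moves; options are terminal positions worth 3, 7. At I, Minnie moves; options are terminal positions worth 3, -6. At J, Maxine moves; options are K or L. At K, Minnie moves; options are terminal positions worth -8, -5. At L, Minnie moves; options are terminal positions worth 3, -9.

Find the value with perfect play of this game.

-1

D (Minnie): min(7, -7) = -7
E (Minnie): min(3, 2) = 2
C (Maxine): max(-7, 2) = 2
B (Minnie): min(2, -1) = -1
H (Minnie): min(3, 7) = 3
I (Minnie): min(3, -6) = -6
G (Maxine): max(3, -6) = 3
K (Minnie): min(-8, -5) = -8
L (Minnie): min(3, -9) = -9
J (Maxine): max(-8, -9) = -8
F (Minnie): min(3, -8) = -8
Root (Maxine): max(-1, -8) = -1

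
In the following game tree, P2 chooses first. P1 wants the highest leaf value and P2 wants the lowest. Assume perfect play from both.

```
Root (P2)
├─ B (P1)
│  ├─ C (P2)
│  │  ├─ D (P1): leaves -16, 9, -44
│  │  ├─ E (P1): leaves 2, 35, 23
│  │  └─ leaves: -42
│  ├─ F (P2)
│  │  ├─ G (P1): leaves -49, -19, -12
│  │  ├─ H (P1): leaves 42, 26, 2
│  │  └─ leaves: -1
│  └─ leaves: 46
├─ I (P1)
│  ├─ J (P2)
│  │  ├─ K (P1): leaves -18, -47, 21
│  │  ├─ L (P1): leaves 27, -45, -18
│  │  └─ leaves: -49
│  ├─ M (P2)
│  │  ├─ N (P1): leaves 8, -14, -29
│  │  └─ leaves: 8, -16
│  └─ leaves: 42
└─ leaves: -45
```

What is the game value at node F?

-12

G: max(-49, -19, -12) = -12
H: max(42, 26, 2) = 42
F: min(-12, 42, -1) = -12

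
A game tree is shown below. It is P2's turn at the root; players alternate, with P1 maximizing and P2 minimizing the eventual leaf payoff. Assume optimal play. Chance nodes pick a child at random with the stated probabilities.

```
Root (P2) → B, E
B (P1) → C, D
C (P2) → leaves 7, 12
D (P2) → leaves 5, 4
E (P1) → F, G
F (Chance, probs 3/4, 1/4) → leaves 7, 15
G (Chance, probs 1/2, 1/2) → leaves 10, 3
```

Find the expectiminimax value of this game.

C (P2): min(7, 12) = 7
D (P2): min(5, 4) = 4
B (P1): max(7, 4) = 7
F (Chance): 3/4·7 + 1/4·15 = 9
G (Chance): 1/2·10 + 1/2·3 = 6.5
E (P1): max(9, 6.5) = 9
Root (P2): min(7, 9) = 7

7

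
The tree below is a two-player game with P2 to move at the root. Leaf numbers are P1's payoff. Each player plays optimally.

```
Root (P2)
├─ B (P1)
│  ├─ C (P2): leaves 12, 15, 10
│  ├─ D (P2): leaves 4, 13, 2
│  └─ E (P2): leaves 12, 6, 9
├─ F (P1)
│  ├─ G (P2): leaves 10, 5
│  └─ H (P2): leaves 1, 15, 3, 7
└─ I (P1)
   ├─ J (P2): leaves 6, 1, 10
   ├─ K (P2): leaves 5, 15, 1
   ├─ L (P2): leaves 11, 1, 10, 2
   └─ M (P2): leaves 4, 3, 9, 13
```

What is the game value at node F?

5

G: min(10, 5) = 5
H: min(1, 15, 3, 7) = 1
F: max(5, 1) = 5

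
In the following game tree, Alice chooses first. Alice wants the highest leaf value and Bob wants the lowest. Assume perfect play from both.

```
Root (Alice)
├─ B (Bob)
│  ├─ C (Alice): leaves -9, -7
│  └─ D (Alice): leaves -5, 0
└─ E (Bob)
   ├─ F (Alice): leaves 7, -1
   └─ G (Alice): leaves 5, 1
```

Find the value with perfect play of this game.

5

C (Alice): max(-9, -7) = -7
D (Alice): max(-5, 0) = 0
B (Bob): min(-7, 0) = -7
F (Alice): max(7, -1) = 7
G (Alice): max(5, 1) = 5
E (Bob): min(7, 5) = 5
Root (Alice): max(-7, 5) = 5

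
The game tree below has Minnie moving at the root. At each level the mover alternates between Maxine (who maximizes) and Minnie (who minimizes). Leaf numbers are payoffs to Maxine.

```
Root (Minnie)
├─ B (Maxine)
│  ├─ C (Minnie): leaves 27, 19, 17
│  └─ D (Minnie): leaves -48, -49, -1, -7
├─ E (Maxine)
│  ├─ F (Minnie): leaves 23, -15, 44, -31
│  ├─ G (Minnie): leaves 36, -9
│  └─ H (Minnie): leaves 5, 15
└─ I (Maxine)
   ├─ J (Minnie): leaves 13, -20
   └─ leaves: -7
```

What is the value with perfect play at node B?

C: min(27, 19, 17) = 17
D: min(-48, -49, -1, -7) = -49
B: max(17, -49) = 17

17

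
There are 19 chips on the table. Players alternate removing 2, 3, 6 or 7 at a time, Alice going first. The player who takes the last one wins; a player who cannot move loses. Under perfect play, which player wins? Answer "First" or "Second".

Positions where the player to move wins (W) vs loses (L):
i:   0  1  2  3  4  5  6  7  8  9 10 11 12 13 14 15 16 17 18 19
     L  L  W  W  W  L  W  W  W  L  L  W  W  W  L  W  W  W  L  L
Position 19 is L, so the second player wins.

Second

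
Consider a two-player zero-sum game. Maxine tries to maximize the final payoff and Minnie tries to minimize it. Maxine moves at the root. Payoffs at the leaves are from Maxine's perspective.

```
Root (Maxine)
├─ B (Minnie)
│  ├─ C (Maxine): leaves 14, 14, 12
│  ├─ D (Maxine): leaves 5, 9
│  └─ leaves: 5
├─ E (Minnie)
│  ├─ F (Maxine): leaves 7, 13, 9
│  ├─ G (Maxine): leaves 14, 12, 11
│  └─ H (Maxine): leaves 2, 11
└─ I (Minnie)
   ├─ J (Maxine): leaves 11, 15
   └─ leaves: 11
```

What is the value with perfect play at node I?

11

J: max(11, 15) = 15
I: min(15, 11) = 11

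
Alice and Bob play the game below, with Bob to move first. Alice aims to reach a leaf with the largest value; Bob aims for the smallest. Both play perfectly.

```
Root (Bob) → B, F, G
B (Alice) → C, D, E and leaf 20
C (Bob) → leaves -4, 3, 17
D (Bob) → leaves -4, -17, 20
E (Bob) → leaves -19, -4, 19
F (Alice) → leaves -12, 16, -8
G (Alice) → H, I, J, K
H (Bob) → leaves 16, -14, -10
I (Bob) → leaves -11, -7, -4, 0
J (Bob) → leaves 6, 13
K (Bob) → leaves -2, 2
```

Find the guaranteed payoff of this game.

C (Bob): min(-4, 3, 17) = -4
D (Bob): min(-4, -17, 20) = -17
E (Bob): min(-19, -4, 19) = -19
B (Alice): max(-4, -17, -19, 20) = 20
F (Alice): max(-12, 16, -8) = 16
H (Bob): min(16, -14, -10) = -14
I (Bob): min(-11, -7, -4, 0) = -11
J (Bob): min(6, 13) = 6
K (Bob): min(-2, 2) = -2
G (Alice): max(-14, -11, 6, -2) = 6
Root (Bob): min(20, 16, 6) = 6

6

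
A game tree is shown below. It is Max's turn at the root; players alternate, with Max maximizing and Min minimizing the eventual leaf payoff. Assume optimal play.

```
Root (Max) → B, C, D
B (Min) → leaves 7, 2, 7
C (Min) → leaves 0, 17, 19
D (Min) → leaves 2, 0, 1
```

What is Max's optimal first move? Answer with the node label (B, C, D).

B (Min): min(7, 2, 7) = 2
C (Min): min(0, 17, 19) = 0
D (Min): min(2, 0, 1) = 0
Root (Max): max(2, 0, 0) = 2
Max picks the child with the highest value: B (value 2).

B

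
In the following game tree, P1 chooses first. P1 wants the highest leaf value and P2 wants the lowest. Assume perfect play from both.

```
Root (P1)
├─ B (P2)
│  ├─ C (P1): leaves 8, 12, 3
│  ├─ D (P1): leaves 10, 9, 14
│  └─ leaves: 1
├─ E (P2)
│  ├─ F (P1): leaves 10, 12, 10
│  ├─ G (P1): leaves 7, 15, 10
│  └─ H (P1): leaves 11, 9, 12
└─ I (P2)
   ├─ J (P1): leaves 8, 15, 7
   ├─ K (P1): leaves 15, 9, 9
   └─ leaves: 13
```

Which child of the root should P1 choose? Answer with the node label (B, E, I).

C (P1): max(8, 12, 3) = 12
D (P1): max(10, 9, 14) = 14
B (P2): min(12, 14, 1) = 1
F (P1): max(10, 12, 10) = 12
G (P1): max(7, 15, 10) = 15
H (P1): max(11, 9, 12) = 12
E (P2): min(12, 15, 12) = 12
J (P1): max(8, 15, 7) = 15
K (P1): max(15, 9, 9) = 15
I (P2): min(15, 15, 13) = 13
Root (P1): max(1, 12, 13) = 13
P1 picks the child with the highest value: I (value 13).

I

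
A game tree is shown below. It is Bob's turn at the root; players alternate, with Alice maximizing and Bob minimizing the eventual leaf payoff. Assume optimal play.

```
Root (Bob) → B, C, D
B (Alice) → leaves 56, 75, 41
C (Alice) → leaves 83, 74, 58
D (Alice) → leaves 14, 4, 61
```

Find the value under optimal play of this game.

61

B (Alice): max(56, 75, 41) = 75
C (Alice): max(83, 74, 58) = 83
D (Alice): max(14, 4, 61) = 61
Root (Bob): min(75, 83, 61) = 61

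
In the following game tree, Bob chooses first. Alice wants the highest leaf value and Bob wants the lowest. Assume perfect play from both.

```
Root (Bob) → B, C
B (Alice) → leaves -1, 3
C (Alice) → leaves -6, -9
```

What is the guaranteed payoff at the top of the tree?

B (Alice): max(-1, 3) = 3
C (Alice): max(-6, -9) = -6
Root (Bob): min(3, -6) = -6

-6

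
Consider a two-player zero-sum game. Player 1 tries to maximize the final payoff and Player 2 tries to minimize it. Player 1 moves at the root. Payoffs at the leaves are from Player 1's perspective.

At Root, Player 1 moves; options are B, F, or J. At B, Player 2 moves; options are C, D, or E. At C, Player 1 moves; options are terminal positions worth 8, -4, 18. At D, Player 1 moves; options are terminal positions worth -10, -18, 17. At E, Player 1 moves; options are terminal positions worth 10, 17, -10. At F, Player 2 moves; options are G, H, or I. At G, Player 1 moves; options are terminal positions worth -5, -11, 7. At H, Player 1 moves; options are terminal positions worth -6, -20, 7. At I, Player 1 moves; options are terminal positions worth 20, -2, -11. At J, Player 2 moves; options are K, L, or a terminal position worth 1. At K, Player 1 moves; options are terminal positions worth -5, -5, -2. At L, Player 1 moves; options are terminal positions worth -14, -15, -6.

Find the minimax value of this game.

17

C (Player 1): max(8, -4, 18) = 18
D (Player 1): max(-10, -18, 17) = 17
E (Player 1): max(10, 17, -10) = 17
B (Player 2): min(18, 17, 17) = 17
G (Player 1): max(-5, -11, 7) = 7
H (Player 1): max(-6, -20, 7) = 7
I (Player 1): max(20, -2, -11) = 20
F (Player 2): min(7, 7, 20) = 7
K (Player 1): max(-5, -5, -2) = -2
L (Player 1): max(-14, -15, -6) = -6
J (Player 2): min(-2, -6, 1) = -6
Root (Player 1): max(17, 7, -6) = 17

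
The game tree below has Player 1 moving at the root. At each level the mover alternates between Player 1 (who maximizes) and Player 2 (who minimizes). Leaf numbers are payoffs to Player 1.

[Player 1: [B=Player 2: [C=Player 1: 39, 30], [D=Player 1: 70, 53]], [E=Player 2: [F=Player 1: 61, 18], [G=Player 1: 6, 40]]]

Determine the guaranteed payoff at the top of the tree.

40

C (Player 1): max(39, 30) = 39
D (Player 1): max(70, 53) = 70
B (Player 2): min(39, 70) = 39
F (Player 1): max(61, 18) = 61
G (Player 1): max(6, 40) = 40
E (Player 2): min(61, 40) = 40
Root (Player 1): max(39, 40) = 40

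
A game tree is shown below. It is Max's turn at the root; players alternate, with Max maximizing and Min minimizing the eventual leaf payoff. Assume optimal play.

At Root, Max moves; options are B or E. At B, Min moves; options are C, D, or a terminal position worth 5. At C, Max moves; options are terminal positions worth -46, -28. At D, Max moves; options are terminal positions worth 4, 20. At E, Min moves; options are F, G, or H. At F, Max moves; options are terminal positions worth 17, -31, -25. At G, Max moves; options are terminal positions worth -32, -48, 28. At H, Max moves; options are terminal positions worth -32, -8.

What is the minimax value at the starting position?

C (Max): max(-46, -28) = -28
D (Max): max(4, 20) = 20
B (Min): min(-28, 20, 5) = -28
F (Max): max(17, -31, -25) = 17
G (Max): max(-32, -48, 28) = 28
H (Max): max(-32, -8) = -8
E (Min): min(17, 28, -8) = -8
Root (Max): max(-28, -8) = -8

-8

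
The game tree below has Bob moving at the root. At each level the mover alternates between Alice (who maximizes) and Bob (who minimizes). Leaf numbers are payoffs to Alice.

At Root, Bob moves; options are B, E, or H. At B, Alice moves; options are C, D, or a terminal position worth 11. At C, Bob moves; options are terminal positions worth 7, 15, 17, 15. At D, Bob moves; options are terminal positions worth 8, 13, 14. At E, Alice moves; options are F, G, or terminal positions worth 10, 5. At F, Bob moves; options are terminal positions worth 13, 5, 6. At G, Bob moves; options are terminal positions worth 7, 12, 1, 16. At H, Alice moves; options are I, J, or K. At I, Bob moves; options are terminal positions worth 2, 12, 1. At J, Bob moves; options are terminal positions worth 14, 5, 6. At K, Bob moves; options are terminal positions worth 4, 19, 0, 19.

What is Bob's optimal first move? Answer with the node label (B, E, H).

C (Bob): min(7, 15, 17, 15) = 7
D (Bob): min(8, 13, 14) = 8
B (Alice): max(7, 8, 11) = 11
F (Bob): min(13, 5, 6) = 5
G (Bob): min(7, 12, 1, 16) = 1
E (Alice): max(5, 1, 10, 5) = 10
I (Bob): min(2, 12, 1) = 1
J (Bob): min(14, 5, 6) = 5
K (Bob): min(4, 19, 0, 19) = 0
H (Alice): max(1, 5, 0) = 5
Root (Bob): min(11, 10, 5) = 5
Bob picks the child with the lowest value: H (value 5).

H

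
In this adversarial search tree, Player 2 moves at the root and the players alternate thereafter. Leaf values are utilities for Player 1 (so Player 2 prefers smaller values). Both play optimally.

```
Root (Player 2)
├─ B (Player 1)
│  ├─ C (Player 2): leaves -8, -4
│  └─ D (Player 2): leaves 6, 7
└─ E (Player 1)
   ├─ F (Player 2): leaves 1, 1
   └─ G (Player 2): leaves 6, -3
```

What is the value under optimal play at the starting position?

1

C (Player 2): min(-8, -4) = -8
D (Player 2): min(6, 7) = 6
B (Player 1): max(-8, 6) = 6
F (Player 2): min(1, 1) = 1
G (Player 2): min(6, -3) = -3
E (Player 1): max(1, -3) = 1
Root (Player 2): min(6, 1) = 1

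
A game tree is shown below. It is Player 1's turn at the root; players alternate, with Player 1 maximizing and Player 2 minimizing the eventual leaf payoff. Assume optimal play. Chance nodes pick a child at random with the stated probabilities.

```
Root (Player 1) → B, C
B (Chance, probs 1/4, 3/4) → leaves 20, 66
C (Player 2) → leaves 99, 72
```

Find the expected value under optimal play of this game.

B (Chance): 1/4·20 + 3/4·66 = 54.5
C (Player 2): min(99, 72) = 72
Root (Player 1): max(54.5, 72) = 72

72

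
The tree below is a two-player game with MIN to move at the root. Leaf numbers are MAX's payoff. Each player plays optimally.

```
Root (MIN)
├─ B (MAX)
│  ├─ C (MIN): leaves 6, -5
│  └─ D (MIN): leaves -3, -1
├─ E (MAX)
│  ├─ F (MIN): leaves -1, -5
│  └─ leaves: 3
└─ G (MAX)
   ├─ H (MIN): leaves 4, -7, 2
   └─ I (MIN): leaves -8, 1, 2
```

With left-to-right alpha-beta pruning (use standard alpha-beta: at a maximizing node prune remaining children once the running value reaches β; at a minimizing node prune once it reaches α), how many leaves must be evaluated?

11

C [α=-∞,β=+∞]: v=-5
D [α=-5,β=+∞]: v=-3
B [α=-∞,β=+∞]: v=-3
F [α=-∞,β=-3]: v=-5
E [α=-∞,β=-3]: v=3
H [α=-∞,β=-3]: v=-7
I [α=-7,β=-3]: v=-8 after child 1 ≤ α → α-cutoff, skip 2
G [α=-∞,β=-3]: v=-7
Root [α=-∞,β=+∞]: v=-7
Leaves evaluated: 11 of 13.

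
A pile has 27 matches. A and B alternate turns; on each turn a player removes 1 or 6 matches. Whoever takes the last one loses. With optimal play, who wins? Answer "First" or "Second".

Compute winning (W) and losing (L) positions by backward induction:
i:   0  1  2  3  4  5  6  7  8  9 10 11 12 13 14 15 16 17 18 19 20 21 22 23 24 25 26 27
     W  L  W  L  W  L  W  W  L  W  L  W  L  W  W  L  W  L  W  L  W  W  L  W  L  W  L  W
Position 27 is W, so the first player wins.

First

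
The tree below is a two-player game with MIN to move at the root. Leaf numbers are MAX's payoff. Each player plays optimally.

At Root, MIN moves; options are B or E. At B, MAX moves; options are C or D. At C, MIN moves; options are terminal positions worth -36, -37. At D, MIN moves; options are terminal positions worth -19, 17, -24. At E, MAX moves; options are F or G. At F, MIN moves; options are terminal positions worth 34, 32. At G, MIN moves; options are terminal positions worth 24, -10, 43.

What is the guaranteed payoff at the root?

C (MIN): min(-36, -37) = -37
D (MIN): min(-19, 17, -24) = -24
B (MAX): max(-37, -24) = -24
F (MIN): min(34, 32) = 32
G (MIN): min(24, -10, 43) = -10
E (MAX): max(32, -10) = 32
Root (MIN): min(-24, 32) = -24

-24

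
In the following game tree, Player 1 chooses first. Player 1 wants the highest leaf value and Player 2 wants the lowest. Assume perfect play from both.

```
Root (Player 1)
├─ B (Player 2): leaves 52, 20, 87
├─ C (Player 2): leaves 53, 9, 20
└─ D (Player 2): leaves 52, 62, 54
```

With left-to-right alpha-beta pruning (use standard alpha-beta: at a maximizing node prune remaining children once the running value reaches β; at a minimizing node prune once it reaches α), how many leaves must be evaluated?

8

B [α=-∞,β=+∞]: v=20
C [α=20,β=+∞]: v=9 after child 2 ≤ α → α-cutoff, skip 1
D [α=20,β=+∞]: v=52
Root [α=-∞,β=+∞]: v=52
Leaves evaluated: 8 of 9.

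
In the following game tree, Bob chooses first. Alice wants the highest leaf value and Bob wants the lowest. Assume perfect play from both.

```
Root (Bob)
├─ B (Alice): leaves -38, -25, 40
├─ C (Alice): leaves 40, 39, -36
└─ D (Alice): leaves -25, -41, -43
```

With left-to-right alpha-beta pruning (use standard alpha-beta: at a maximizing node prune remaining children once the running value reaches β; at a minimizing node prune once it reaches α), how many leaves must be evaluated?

B [α=-∞,β=+∞]: v=40
C [α=-∞,β=40]: v=40 after child 1 ≥ β → β-cutoff, skip 2
D [α=-∞,β=40]: v=-25
Root [α=-∞,β=+∞]: v=-25
Leaves evaluated: 7 of 9.

7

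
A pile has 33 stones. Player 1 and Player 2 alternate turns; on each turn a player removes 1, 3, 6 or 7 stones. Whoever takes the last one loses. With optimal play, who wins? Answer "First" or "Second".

First

W/L table (W = player to move can force a win):
i:   0  1  2  3  4  5  6  7  8  9 10 11 12 13 14 15 16 17 18 19 20 21 22 23 24 25 26 27 28 29 30 31 32 33
     W  L  W  L  W  L  W  W  W  W  W  W  W  L  W  L  W  L  W  W  W  W  W  W  W  L  W  L  W  L  W  W  W  W
Position 33 is W, so the first player wins.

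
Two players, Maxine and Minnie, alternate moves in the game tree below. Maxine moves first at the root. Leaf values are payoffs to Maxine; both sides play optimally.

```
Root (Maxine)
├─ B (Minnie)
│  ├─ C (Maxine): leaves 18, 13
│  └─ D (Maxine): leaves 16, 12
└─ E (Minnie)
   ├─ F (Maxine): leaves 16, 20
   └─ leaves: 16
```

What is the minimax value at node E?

F: max(16, 20) = 20
E: min(20, 16) = 16

16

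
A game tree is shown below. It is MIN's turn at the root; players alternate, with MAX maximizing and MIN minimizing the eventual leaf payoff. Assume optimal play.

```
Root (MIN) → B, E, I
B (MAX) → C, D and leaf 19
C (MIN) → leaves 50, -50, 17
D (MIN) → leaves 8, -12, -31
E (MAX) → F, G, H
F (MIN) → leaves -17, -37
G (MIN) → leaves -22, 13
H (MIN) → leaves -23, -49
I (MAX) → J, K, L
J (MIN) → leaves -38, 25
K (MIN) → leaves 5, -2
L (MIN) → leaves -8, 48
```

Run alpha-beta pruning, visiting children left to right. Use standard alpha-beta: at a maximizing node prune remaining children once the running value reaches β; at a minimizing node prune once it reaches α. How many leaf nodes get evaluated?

C [α=-∞,β=+∞]: v=-50
D [α=-50,β=+∞]: v=-31
B [α=-∞,β=+∞]: v=19
F [α=-∞,β=19]: v=-37
G [α=-37,β=19]: v=-22
H [α=-22,β=19]: v=-23 after child 1 ≤ α → α-cutoff, skip 1
E [α=-∞,β=19]: v=-22
J [α=-∞,β=-22]: v=-38
K [α=-38,β=-22]: v=-2
I [α=-∞,β=-22]: v=-2 after child 2 ≥ β → β-cutoff, skip 1
Root [α=-∞,β=+∞]: v=-22
Leaves evaluated: 16 of 19.

16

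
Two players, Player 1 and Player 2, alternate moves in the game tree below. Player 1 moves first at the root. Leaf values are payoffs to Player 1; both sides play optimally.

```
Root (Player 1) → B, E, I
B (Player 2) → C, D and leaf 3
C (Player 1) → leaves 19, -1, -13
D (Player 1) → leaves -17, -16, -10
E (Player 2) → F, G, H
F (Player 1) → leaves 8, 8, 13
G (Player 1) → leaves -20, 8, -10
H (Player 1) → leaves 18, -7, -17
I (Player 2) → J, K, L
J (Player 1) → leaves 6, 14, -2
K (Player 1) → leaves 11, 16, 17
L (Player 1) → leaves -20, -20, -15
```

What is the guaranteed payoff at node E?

F: max(8, 8, 13) = 13
G: max(-20, 8, -10) = 8
H: max(18, -7, -17) = 18
E: min(13, 8, 18) = 8

8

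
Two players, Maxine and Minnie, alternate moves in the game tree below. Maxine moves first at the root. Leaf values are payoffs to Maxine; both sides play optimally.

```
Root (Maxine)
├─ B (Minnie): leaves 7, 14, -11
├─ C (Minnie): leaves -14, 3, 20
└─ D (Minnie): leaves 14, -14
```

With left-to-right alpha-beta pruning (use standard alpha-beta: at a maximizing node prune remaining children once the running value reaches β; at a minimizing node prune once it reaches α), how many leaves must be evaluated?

6

B [α=-∞,β=+∞]: v=-11
C [α=-11,β=+∞]: v=-14 after child 1 ≤ α → α-cutoff, skip 2
D [α=-11,β=+∞]: v=-14
Root [α=-∞,β=+∞]: v=-11
Leaves evaluated: 6 of 8.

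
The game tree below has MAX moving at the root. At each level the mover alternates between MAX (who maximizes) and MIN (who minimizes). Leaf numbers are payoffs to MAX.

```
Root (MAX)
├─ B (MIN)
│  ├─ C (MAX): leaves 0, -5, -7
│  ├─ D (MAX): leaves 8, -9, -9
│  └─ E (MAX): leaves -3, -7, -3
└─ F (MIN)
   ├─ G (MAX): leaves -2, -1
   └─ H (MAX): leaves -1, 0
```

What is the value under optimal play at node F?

G: max(-2, -1) = -1
H: max(-1, 0) = 0
F: min(-1, 0) = -1

-1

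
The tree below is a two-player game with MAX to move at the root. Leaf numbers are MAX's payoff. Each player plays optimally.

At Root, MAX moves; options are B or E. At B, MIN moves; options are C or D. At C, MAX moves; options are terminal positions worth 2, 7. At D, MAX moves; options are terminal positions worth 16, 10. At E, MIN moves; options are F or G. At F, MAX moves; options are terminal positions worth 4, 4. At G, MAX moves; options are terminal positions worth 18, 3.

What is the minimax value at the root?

C (MAX): max(2, 7) = 7
D (MAX): max(16, 10) = 16
B (MIN): min(7, 16) = 7
F (MAX): max(4, 4) = 4
G (MAX): max(18, 3) = 18
E (MIN): min(4, 18) = 4
Root (MAX): max(7, 4) = 7

7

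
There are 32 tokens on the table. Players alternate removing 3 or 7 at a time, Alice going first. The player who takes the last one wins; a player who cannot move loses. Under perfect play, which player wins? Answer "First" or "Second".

Second

i:   0  1  2  3  4  5  6  7  8  9 10 11 12 13 14 15 16 17 18 19 20 21 22 23 24 25 26 27 28 29 30 31 32
     L  L  L  W  W  W  L  W  W  W  L  L  L  W  W  W  L  W  W  W  L  L  L  W  W  W  L  W  W  W  L  L  L
Position 32 is L, so the second player wins.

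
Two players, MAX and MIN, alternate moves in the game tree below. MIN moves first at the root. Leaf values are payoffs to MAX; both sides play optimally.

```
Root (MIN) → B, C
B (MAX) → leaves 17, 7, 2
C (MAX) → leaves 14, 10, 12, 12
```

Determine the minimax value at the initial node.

B (MAX): max(17, 7, 2) = 17
C (MAX): max(14, 10, 12, 12) = 14
Root (MIN): min(17, 14) = 14

14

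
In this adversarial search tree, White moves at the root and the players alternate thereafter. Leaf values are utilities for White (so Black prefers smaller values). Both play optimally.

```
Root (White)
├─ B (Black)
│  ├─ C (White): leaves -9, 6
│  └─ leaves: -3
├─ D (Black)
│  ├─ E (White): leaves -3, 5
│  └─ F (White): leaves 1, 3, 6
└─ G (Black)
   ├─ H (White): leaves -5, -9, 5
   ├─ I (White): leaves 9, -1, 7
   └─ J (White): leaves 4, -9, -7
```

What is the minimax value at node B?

-3

C: max(-9, 6) = 6
B: min(6, -3) = -3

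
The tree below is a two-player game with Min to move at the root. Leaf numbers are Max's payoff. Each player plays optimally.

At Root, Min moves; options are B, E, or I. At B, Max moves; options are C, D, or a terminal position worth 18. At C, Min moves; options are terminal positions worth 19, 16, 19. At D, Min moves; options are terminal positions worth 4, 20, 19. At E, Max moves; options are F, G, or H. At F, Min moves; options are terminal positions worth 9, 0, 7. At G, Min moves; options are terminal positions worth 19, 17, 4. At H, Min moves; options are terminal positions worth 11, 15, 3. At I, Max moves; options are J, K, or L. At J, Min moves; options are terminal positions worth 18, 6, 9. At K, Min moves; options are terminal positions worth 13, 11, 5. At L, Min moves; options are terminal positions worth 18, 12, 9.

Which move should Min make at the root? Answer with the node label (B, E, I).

C (Min): min(19, 16, 19) = 16
D (Min): min(4, 20, 19) = 4
B (Max): max(16, 4, 18) = 18
F (Min): min(9, 0, 7) = 0
G (Min): min(19, 17, 4) = 4
H (Min): min(11, 15, 3) = 3
E (Max): max(0, 4, 3) = 4
J (Min): min(18, 6, 9) = 6
K (Min): min(13, 11, 5) = 5
L (Min): min(18, 12, 9) = 9
I (Max): max(6, 5, 9) = 9
Root (Min): min(18, 4, 9) = 4
Min picks the child with the lowest value: E (value 4).

E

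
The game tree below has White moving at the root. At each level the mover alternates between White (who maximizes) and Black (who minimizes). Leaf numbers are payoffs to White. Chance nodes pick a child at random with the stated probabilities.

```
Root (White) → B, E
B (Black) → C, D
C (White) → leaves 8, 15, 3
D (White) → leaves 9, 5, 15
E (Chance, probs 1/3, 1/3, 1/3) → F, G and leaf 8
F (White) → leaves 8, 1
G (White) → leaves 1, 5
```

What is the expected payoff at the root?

C (White): max(8, 15, 3) = 15
D (White): max(9, 5, 15) = 15
B (Black): min(15, 15) = 15
F (White): max(8, 1) = 8
G (White): max(1, 5) = 5
E (Chance): 1/3·8 + 1/3·5 + 1/3·8 = 7
Root (White): max(15, 7) = 15

15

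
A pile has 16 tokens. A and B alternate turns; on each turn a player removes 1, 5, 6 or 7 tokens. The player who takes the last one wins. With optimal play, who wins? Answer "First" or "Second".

Compute winning (W) and losing (L) positions by backward induction:
i:   0  1  2  3  4  5  6  7  8  9 10 11 12 13 14 15 16
     L  W  L  W  L  W  W  W  W  W  W  W  L  W  L  W  L
Position 16 is L, so the second player wins.

Second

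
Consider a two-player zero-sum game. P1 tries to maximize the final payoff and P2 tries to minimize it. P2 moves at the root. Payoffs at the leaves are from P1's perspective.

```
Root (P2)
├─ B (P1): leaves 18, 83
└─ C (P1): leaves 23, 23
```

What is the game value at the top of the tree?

B (P1): max(18, 83) = 83
C (P1): max(23, 23) = 23
Root (P2): min(83, 23) = 23

23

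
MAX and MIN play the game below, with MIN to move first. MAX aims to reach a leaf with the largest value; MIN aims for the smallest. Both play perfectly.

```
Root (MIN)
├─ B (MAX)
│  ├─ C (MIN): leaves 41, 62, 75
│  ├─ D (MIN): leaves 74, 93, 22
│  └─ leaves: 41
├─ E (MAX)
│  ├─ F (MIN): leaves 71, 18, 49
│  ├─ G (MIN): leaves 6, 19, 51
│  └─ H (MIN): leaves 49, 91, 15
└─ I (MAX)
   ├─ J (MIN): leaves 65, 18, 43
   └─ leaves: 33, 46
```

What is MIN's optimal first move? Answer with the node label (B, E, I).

C (MIN): min(41, 62, 75) = 41
D (MIN): min(74, 93, 22) = 22
B (MAX): max(41, 22, 41) = 41
F (MIN): min(71, 18, 49) = 18
G (MIN): min(6, 19, 51) = 6
H (MIN): min(49, 91, 15) = 15
E (MAX): max(18, 6, 15) = 18
J (MIN): min(65, 18, 43) = 18
I (MAX): max(18, 33, 46) = 46
Root (MIN): min(41, 18, 46) = 18
MIN picks the child with the lowest value: E (value 18).

E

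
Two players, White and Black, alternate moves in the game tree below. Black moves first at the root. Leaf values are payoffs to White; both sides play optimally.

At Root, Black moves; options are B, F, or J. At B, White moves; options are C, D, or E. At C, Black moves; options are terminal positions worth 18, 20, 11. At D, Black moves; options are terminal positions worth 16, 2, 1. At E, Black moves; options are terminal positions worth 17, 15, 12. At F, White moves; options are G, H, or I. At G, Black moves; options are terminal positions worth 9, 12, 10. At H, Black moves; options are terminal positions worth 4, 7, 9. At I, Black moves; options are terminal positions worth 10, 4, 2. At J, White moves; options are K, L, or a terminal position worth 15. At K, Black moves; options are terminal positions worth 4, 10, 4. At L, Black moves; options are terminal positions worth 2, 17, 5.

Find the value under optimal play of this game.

9

C (Black): min(18, 20, 11) = 11
D (Black): min(16, 2, 1) = 1
E (Black): min(17, 15, 12) = 12
B (White): max(11, 1, 12) = 12
G (Black): min(9, 12, 10) = 9
H (Black): min(4, 7, 9) = 4
I (Black): min(10, 4, 2) = 2
F (White): max(9, 4, 2) = 9
K (Black): min(4, 10, 4) = 4
L (Black): min(2, 17, 5) = 2
J (White): max(4, 2, 15) = 15
Root (Black): min(12, 9, 15) = 9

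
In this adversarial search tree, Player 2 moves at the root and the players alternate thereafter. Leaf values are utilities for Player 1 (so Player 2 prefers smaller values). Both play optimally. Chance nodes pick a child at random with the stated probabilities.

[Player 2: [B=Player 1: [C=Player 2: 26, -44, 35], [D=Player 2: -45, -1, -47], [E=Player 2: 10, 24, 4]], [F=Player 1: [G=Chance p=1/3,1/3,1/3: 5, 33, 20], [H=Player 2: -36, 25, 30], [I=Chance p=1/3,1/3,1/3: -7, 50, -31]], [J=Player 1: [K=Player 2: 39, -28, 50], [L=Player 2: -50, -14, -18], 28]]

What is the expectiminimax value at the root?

4

C (Player 2): min(26, -44, 35) = -44
D (Player 2): min(-45, -1, -47) = -47
E (Player 2): min(10, 24, 4) = 4
B (Player 1): max(-44, -47, 4) = 4
G (Chance): 1/3·5 + 1/3·33 + 1/3·20 = 19.33
H (Player 2): min(-36, 25, 30) = -36
I (Chance): 1/3·-7 + 1/3·50 + 1/3·-31 = 4
F (Player 1): max(19.33, -36, 4) = 19.33
K (Player 2): min(39, -28, 50) = -28
L (Player 2): min(-50, -14, -18) = -50
J (Player 1): max(-28, -50, 28) = 28
Root (Player 2): min(4, 19.33, 28) = 4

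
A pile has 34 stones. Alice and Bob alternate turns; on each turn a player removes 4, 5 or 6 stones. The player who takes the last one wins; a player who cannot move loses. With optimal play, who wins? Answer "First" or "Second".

Compute winning (W) and losing (L) positions by backward induction:
i:   0  1  2  3  4  5  6  7  8  9 10 11 12 13 14 15 16 17 18 19 20 21 22 23 24 25 26 27 28 29 30 31 32 33 34
     L  L  L  L  W  W  W  W  W  W  L  L  L  L  W  W  W  W  W  W  L  L  L  L  W  W  W  W  W  W  L  L  L  L  W
Position 34 is W, so the first player wins.

First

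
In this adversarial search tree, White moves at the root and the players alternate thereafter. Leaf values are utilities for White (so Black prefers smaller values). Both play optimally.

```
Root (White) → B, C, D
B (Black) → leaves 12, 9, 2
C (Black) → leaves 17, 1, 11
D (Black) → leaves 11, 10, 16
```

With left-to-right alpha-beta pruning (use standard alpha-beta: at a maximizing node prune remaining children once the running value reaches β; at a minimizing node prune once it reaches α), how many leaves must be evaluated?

B [α=-∞,β=+∞]: v=2
C [α=2,β=+∞]: v=1 after child 2 ≤ α → α-cutoff, skip 1
D [α=2,β=+∞]: v=10
Root [α=-∞,β=+∞]: v=10
Leaves evaluated: 8 of 9.

8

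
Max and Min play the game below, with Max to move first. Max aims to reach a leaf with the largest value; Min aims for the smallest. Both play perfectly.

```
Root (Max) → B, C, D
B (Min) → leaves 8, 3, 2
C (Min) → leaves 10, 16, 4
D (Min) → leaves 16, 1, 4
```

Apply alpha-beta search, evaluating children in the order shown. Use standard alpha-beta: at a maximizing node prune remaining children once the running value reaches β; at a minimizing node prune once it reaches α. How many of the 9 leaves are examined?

8

B [α=-∞,β=+∞]: v=2
C [α=2,β=+∞]: v=4
D [α=4,β=+∞]: v=1 after child 2 ≤ α → α-cutoff, skip 1
Root [α=-∞,β=+∞]: v=4
Leaves evaluated: 8 of 9.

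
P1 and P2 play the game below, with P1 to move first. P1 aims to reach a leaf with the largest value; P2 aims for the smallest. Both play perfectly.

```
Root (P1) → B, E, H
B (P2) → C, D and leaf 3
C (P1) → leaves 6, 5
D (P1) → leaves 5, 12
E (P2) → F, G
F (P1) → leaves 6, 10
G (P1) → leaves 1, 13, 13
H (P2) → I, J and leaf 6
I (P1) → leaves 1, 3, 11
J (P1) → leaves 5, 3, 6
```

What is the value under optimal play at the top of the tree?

10

C (P1): max(6, 5) = 6
D (P1): max(5, 12) = 12
B (P2): min(6, 12, 3) = 3
F (P1): max(6, 10) = 10
G (P1): max(1, 13, 13) = 13
E (P2): min(10, 13) = 10
I (P1): max(1, 3, 11) = 11
J (P1): max(5, 3, 6) = 6
H (P2): min(11, 6, 6) = 6
Root (P1): max(3, 10, 6) = 10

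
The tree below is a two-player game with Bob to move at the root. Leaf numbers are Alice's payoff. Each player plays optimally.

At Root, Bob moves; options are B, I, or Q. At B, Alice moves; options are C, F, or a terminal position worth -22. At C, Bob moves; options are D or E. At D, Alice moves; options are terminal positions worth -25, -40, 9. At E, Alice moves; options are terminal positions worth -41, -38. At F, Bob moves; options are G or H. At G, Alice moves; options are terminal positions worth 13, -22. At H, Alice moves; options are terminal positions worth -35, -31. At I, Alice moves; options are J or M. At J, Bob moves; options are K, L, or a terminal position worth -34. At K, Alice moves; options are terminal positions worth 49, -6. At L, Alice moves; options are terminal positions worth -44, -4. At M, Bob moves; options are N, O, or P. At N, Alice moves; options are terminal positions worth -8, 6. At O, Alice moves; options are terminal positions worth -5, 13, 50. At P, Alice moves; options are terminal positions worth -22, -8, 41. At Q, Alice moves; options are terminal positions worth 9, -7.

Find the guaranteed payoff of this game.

-22

D (Alice): max(-25, -40, 9) = 9
E (Alice): max(-41, -38) = -38
C (Bob): min(9, -38) = -38
G (Alice): max(13, -22) = 13
H (Alice): max(-35, -31) = -31
F (Bob): min(13, -31) = -31
B (Alice): max(-38, -31, -22) = -22
K (Alice): max(49, -6) = 49
L (Alice): max(-44, -4) = -4
J (Bob): min(49, -4, -34) = -34
N (Alice): max(-8, 6) = 6
O (Alice): max(-5, 13, 50) = 50
P (Alice): max(-22, -8, 41) = 41
M (Bob): min(6, 50, 41) = 6
I (Alice): max(-34, 6) = 6
Q (Alice): max(9, -7) = 9
Root (Bob): min(-22, 6, 9) = -22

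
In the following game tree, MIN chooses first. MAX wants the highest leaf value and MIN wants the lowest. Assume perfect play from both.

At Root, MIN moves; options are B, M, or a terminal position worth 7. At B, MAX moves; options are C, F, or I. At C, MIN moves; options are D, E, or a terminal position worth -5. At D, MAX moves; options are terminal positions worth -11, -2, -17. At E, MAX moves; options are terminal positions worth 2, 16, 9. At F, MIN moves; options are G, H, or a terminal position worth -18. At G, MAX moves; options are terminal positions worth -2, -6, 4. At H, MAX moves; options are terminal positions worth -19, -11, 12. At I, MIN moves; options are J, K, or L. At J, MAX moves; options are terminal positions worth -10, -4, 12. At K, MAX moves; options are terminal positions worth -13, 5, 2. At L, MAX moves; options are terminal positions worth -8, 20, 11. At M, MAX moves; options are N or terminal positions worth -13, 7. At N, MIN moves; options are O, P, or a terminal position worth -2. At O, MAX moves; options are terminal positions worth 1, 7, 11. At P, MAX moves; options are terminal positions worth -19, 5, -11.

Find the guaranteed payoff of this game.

D (MAX): max(-11, -2, -17) = -2
E (MAX): max(2, 16, 9) = 16
C (MIN): min(-2, 16, -5) = -5
G (MAX): max(-2, -6, 4) = 4
H (MAX): max(-19, -11, 12) = 12
F (MIN): min(4, 12, -18) = -18
J (MAX): max(-10, -4, 12) = 12
K (MAX): max(-13, 5, 2) = 5
L (MAX): max(-8, 20, 11) = 20
I (MIN): min(12, 5, 20) = 5
B (MAX): max(-5, -18, 5) = 5
O (MAX): max(1, 7, 11) = 11
P (MAX): max(-19, 5, -11) = 5
N (MIN): min(11, 5, -2) = -2
M (MAX): max(-2, -13, 7) = 7
Root (MIN): min(5, 7, 7) = 5

5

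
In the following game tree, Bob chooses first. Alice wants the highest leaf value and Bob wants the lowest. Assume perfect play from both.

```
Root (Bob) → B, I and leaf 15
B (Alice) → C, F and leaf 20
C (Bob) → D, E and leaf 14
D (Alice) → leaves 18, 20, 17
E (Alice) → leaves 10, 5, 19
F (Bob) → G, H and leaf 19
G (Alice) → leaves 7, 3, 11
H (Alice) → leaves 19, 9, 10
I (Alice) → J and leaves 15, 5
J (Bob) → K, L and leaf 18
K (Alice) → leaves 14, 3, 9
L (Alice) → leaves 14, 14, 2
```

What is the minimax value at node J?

14

K: max(14, 3, 9) = 14
L: max(14, 14, 2) = 14
J: min(14, 14, 18) = 14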